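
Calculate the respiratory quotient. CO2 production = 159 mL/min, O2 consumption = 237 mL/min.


RQ = VCO2 / VO2
RQ = 159 / 237
RQ = 0.6709


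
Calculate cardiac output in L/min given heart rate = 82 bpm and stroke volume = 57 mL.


CO = HR * SV
CO = 82 * 57 / 1000
CO = 4.674 L/min


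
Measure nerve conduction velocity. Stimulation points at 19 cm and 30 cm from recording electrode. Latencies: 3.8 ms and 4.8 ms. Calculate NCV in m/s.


Distance = (30 - 19) / 100 = 0.11 m
dt = (4.8 - 3.8) / 1000 = 0.001 s
NCV = dist / dt = 110 m/s


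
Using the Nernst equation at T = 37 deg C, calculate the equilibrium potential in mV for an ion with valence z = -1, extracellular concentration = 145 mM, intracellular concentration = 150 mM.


E = (RT/(zF)) * ln(C_out/C_in)
T = 37 + 273.15 = 310.15 K
E = (8.314 * 310.15 / (-1 * 96485)) * ln(145/150)
E = 0.906 mV


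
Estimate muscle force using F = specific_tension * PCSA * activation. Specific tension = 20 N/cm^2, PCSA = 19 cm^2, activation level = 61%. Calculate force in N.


F = sigma * PCSA * activation
F = 20 * 19 * 0.61
F = 231.8 N


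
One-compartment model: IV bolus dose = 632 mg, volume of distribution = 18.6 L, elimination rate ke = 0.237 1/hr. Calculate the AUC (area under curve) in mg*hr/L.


C0 = Dose/Vd = 632/18.6 = 33.9785 mg/L
AUC = C0/ke = 33.9785/0.237
AUC = 143.4 mg*hr/L


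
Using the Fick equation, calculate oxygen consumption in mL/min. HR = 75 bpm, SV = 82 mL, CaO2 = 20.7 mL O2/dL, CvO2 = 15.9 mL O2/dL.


CO = HR*SV = 75*82/1000 = 6.15 L/min
a-v O2 diff = 20.7 - 15.9 = 4.8 mL/dL
VO2 = CO * (CaO2-CvO2) * 10 dL/L
VO2 = 6.15 * 4.8 * 10
VO2 = 295.2 mL/min


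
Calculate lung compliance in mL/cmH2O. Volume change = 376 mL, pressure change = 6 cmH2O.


C = dV / dP
C = 376 / 6
C = 62.67 mL/cmH2O


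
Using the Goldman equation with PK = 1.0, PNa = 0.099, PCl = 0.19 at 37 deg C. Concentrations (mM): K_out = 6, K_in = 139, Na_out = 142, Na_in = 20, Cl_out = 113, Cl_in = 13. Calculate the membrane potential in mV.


Vm = (RT/F)*ln((PK*Ko + PNa*Nao + PCl*Cli)/(PK*Ki + PNa*Nai + PCl*Clo))
Numer = 22.528, Denom = 162.45
Vm = -52.8 mV


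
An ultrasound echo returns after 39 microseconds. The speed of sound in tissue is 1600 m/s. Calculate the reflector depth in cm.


depth = c * t / 2
t = 39 us = 3.9000e-05 s
depth = 1600 * 3.9000e-05 / 2
depth = 0.0312 m = 3.12 cm


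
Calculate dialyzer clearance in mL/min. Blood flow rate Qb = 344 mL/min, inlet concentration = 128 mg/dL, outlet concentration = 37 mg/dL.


K = Qb * (Cb_in - Cb_out) / Cb_in
K = 344 * (128 - 37) / 128
K = 244.6 mL/min


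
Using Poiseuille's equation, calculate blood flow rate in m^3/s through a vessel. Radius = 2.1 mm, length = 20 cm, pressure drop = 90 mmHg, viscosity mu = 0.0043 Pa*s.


Q = pi*r^4*dP / (8*mu*L)
r = 0.0021 m, L = 0.2 m
dP = 90 mmHg = 11998.98 Pa
Q = 1.0656e-04 m^3/s


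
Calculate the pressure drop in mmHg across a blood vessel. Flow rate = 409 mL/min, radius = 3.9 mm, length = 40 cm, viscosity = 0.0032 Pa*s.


dP = 8*mu*L*Q / (pi*r^4)
Q = 409 mL/min = 6.81667e-06 m^3/s
dP = 96.0426 Pa = 96.0426 / 133.322 mmHg = 0.7204 mmHg


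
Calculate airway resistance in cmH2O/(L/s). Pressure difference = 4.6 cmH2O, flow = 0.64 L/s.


R = dP / flow
R = 4.6 / 0.64
R = 7.187 cmH2O/(L/s)


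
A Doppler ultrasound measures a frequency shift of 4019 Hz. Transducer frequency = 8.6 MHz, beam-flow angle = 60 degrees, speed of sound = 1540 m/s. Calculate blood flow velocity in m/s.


v = fd * c / (2 * f0 * cos(theta))
v = 4019 * 1540 / (2 * 8.6000e+06 * cos(60))
v = 0.7197 m/s


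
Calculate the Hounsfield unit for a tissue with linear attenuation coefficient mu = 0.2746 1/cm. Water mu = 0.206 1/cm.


HU = ((mu_tissue - mu_water) / mu_water) * 1000
HU = ((0.2746 - 0.206) / 0.206) * 1000
HU = 333


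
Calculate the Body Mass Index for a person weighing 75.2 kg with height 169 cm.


BMI = weight / height^2
height = 169 cm = 1.69 m
BMI = 75.2 / 1.69^2
BMI = 26.33 kg/m^2


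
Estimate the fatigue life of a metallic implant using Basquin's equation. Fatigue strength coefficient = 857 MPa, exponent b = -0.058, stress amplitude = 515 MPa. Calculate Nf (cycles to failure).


sigma_a = sigma_f' * (2Nf)^b
2Nf = (sigma_a/sigma_f')^(1/b)
2Nf = (515/857)^(1/-0.058)
2Nf = 6506.3558
Nf = 3253


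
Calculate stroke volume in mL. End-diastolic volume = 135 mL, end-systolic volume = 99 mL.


SV = EDV - ESV
SV = 135 - 99
SV = 36 mL


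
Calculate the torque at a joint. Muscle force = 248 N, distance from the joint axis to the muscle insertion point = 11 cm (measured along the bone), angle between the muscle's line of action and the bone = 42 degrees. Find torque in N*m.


Torque = F * d * sin(theta)   (moment arm = d*sin(theta))
d = 11 cm = 0.11 m
Torque = 248 * 0.11 * sin(42)
Torque = 18.25 N*m


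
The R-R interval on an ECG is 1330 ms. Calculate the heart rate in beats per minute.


HR = 60 / RR_interval(s)
RR = 1330 ms = 1.33 s
HR = 60 / 1.33 = 45.11 bpm


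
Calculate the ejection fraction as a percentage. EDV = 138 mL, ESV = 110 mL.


SV = EDV - ESV = 138 - 110 = 28 mL
EF = SV/EDV * 100 = 28/138 * 100
EF = 20.29%


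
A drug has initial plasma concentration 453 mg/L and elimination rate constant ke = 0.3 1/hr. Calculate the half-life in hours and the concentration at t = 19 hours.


t_half = ln(2) / ke = 0.693147 / 0.3 = 2.31 hr
C(t) = C0 * exp(-ke*t) = 453 * exp(-0.3*19)
C(19) = 1.516 mg/L


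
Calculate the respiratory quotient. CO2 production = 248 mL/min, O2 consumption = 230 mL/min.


RQ = VCO2 / VO2
RQ = 248 / 230
RQ = 1.078


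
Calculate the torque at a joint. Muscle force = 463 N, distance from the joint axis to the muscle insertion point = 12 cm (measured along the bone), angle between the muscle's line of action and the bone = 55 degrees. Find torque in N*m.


Torque = F * d * sin(theta)   (moment arm = d*sin(theta))
d = 12 cm = 0.12 m
Torque = 463 * 0.12 * sin(55)
Torque = 45.51 N*m


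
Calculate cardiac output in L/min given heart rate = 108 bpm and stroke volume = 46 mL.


CO = HR * SV
CO = 108 * 46 / 1000
CO = 4.968 L/min


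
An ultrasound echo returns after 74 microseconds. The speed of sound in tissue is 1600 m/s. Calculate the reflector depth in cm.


depth = c * t / 2
t = 74 us = 7.4000e-05 s
depth = 1600 * 7.4000e-05 / 2
depth = 0.0592 m = 5.92 cm


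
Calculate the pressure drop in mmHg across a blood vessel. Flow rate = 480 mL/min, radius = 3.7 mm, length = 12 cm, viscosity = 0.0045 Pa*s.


dP = 8*mu*L*Q / (pi*r^4)
Q = 480 mL/min = 8e-06 m^3/s
dP = 58.6971 Pa = 58.6971 / 133.322 mmHg = 0.4403 mmHg


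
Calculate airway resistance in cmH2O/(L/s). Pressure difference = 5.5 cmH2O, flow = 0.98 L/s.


R = dP / flow
R = 5.5 / 0.98
R = 5.612 cmH2O/(L/s)


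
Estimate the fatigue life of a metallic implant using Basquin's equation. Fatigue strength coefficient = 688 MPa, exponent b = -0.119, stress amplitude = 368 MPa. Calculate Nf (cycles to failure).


sigma_a = sigma_f' * (2Nf)^b
2Nf = (sigma_a/sigma_f')^(1/b)
2Nf = (368/688)^(1/-0.119)
2Nf = 192.10321
Nf = 96.05


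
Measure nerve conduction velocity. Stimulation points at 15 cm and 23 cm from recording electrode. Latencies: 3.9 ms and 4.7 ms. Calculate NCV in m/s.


Distance = (23 - 15) / 100 = 0.08 m
dt = (4.7 - 3.9) / 1000 = 8.0000e-04 s
NCV = dist / dt = 100 m/s


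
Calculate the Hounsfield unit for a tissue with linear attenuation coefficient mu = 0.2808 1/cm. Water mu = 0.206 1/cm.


HU = ((mu_tissue - mu_water) / mu_water) * 1000
HU = ((0.2808 - 0.206) / 0.206) * 1000
HU = 363.1


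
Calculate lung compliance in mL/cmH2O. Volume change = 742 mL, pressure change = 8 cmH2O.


C = dV / dP
C = 742 / 8
C = 92.75 mL/cmH2O


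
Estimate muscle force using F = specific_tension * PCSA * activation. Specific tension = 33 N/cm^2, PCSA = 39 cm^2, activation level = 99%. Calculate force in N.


F = sigma * PCSA * activation
F = 33 * 39 * 0.99
F = 1274 N


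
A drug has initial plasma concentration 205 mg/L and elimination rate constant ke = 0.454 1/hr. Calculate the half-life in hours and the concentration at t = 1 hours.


t_half = ln(2) / ke = 0.693147 / 0.454 = 1.527 hr
C(t) = C0 * exp(-ke*t) = 205 * exp(-0.454*1)
C(1) = 130.2 mg/L


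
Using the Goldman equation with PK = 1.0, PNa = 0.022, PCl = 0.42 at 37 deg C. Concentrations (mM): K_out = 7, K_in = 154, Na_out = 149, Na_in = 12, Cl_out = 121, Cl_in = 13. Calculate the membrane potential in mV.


Vm = (RT/F)*ln((PK*Ko + PNa*Nao + PCl*Cli)/(PK*Ki + PNa*Nai + PCl*Clo))
Numer = 15.738, Denom = 205.084
Vm = -68.61 mV


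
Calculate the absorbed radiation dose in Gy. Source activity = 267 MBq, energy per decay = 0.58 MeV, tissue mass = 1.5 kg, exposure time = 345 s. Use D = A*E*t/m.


A = 267 MBq = 2.6700e+08 Bq
E = 0.58 MeV = 9.2916e-14 J
D = A*E*t/m = 2.6700e+08*9.2916e-14*345/1.5
D = 0.005706 Gy


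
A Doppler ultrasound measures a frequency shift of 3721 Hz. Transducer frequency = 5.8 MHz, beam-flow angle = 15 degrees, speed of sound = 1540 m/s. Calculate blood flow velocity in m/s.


v = fd * c / (2 * f0 * cos(theta))
v = 3721 * 1540 / (2 * 5.8000e+06 * cos(15))
v = 0.5114 m/s


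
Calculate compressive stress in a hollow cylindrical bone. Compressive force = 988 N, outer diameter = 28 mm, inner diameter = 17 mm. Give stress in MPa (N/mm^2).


A = pi*(r_o^2 - r_i^2)
r_o = 14 mm, r_i = 8.5 mm
A = 388.772 mm^2
sigma = F/A = 988 / 388.772
sigma = 2.541 MPa


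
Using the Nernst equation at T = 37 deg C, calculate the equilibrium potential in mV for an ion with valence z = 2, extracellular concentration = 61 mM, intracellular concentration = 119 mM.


E = (RT/(zF)) * ln(C_out/C_in)
T = 37 + 273.15 = 310.15 K
E = (8.314 * 310.15 / (2 * 96485)) * ln(61/119)
E = -8.93 mV


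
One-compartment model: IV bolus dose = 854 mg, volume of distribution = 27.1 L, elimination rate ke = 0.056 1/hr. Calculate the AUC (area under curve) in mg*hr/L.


C0 = Dose/Vd = 854/27.1 = 31.5129 mg/L
AUC = C0/ke = 31.5129/0.056
AUC = 562.7 mg*hr/L


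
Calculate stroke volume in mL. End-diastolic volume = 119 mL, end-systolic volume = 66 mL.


SV = EDV - ESV
SV = 119 - 66
SV = 53 mL


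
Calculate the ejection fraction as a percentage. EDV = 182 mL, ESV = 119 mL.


SV = EDV - ESV = 182 - 119 = 63 mL
EF = SV/EDV * 100 = 63/182 * 100
EF = 34.62%


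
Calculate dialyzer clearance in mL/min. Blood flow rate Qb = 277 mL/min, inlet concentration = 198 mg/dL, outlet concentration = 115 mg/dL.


K = Qb * (Cb_in - Cb_out) / Cb_in
K = 277 * (198 - 115) / 198
K = 116.1 mL/min


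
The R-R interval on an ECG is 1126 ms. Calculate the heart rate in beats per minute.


HR = 60 / RR_interval(s)
RR = 1126 ms = 1.126 s
HR = 60 / 1.126 = 53.29 bpm


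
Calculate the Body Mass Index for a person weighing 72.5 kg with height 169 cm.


BMI = weight / height^2
height = 169 cm = 1.69 m
BMI = 72.5 / 1.69^2
BMI = 25.38 kg/m^2


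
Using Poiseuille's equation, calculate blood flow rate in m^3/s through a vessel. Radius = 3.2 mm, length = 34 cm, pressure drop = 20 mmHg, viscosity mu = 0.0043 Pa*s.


Q = pi*r^4*dP / (8*mu*L)
r = 0.0032 m, L = 0.34 m
dP = 20 mmHg = 2666.44 Pa
Q = 7.5101e-05 m^3/s


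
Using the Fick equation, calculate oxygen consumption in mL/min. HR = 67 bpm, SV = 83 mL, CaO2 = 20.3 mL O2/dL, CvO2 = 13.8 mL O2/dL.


CO = HR*SV = 67*83/1000 = 5.561 L/min
a-v O2 diff = 20.3 - 13.8 = 6.5 mL/dL
VO2 = CO * (CaO2-CvO2) * 10 dL/L
VO2 = 5.561 * 6.5 * 10
VO2 = 361.5 mL/min


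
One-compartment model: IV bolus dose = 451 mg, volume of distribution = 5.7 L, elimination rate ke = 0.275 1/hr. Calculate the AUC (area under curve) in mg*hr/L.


C0 = Dose/Vd = 451/5.7 = 79.1228 mg/L
AUC = C0/ke = 79.1228/0.275
AUC = 287.7 mg*hr/L


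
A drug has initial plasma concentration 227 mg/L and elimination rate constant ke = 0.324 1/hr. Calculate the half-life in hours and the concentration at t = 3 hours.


t_half = ln(2) / ke = 0.693147 / 0.324 = 2.139 hr
C(t) = C0 * exp(-ke*t) = 227 * exp(-0.324*3)
C(3) = 85.88 mg/L


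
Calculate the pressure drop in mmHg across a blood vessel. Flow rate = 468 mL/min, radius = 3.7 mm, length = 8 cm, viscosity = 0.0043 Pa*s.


dP = 8*mu*L*Q / (pi*r^4)
Q = 468 mL/min = 7.8e-06 m^3/s
dP = 36.4574 Pa = 36.4574 / 133.322 mmHg = 0.2735 mmHg


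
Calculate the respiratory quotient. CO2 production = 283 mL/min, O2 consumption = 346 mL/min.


RQ = VCO2 / VO2
RQ = 283 / 346
RQ = 0.8179


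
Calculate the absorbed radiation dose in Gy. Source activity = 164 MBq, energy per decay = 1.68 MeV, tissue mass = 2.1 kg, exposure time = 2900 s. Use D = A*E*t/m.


A = 164 MBq = 1.6400e+08 Bq
E = 1.68 MeV = 2.69136e-13 J
D = A*E*t/m = 1.6400e+08*2.69136e-13*2900/2.1
D = 0.06095 Gy


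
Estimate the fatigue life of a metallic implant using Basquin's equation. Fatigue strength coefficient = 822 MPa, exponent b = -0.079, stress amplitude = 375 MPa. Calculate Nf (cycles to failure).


sigma_a = sigma_f' * (2Nf)^b
2Nf = (sigma_a/sigma_f')^(1/b)
2Nf = (375/822)^(1/-0.079)
2Nf = 20627.06
Nf = 1.031e+04


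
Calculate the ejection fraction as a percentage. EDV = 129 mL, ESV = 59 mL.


SV = EDV - ESV = 129 - 59 = 70 mL
EF = SV/EDV * 100 = 70/129 * 100
EF = 54.26%


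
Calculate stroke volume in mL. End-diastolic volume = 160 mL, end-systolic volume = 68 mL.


SV = EDV - ESV
SV = 160 - 68
SV = 92 mL


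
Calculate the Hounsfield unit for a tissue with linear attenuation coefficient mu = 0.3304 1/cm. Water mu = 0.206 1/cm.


HU = ((mu_tissue - mu_water) / mu_water) * 1000
HU = ((0.3304 - 0.206) / 0.206) * 1000
HU = 603.9


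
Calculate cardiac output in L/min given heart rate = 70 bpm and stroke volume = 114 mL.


CO = HR * SV
CO = 70 * 114 / 1000
CO = 7.98 L/min


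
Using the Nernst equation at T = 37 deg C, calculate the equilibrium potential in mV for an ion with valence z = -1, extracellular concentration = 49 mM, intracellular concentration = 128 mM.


E = (RT/(zF)) * ln(C_out/C_in)
T = 37 + 273.15 = 310.15 K
E = (8.314 * 310.15 / (-1 * 96485)) * ln(49/128)
E = 25.66 mV


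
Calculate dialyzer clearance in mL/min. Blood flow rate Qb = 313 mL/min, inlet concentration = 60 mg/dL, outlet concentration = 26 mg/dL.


K = Qb * (Cb_in - Cb_out) / Cb_in
K = 313 * (60 - 26) / 60
K = 177.4 mL/min


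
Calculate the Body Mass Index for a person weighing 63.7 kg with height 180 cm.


BMI = weight / height^2
height = 180 cm = 1.8 m
BMI = 63.7 / 1.8^2
BMI = 19.66 kg/m^2


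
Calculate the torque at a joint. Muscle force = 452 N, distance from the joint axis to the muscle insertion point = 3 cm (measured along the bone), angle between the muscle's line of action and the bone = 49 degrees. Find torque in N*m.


Torque = F * d * sin(theta)   (moment arm = d*sin(theta))
d = 3 cm = 0.03 m
Torque = 452 * 0.03 * sin(49)
Torque = 10.23 N*m


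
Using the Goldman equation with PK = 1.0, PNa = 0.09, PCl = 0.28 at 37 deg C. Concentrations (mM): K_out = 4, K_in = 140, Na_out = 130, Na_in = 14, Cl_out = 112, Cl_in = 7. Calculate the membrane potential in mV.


Vm = (RT/F)*ln((PK*Ko + PNa*Nao + PCl*Cli)/(PK*Ki + PNa*Nai + PCl*Clo))
Numer = 17.66, Denom = 172.62
Vm = -60.93 mV


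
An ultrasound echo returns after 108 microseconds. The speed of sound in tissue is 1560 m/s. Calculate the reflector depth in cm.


depth = c * t / 2
t = 108 us = 1.0800e-04 s
depth = 1560 * 1.0800e-04 / 2
depth = 0.08424 m = 8.424 cm


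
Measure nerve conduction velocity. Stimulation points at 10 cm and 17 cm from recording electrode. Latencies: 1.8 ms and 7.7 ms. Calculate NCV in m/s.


Distance = (17 - 10) / 100 = 0.07 m
dt = (7.7 - 1.8) / 1000 = 0.0059 s
NCV = dist / dt = 11.86 m/s


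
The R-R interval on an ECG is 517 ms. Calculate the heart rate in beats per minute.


HR = 60 / RR_interval(s)
RR = 517 ms = 0.517 s
HR = 60 / 0.517 = 116.1 bpm


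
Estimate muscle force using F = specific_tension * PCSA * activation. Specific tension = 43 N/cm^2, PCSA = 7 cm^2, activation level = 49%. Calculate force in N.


F = sigma * PCSA * activation
F = 43 * 7 * 0.49
F = 147.5 N


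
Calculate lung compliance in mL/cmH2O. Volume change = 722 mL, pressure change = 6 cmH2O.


C = dV / dP
C = 722 / 6
C = 120.3 mL/cmH2O


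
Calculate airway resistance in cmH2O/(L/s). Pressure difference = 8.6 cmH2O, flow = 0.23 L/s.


R = dP / flow
R = 8.6 / 0.23
R = 37.39 cmH2O/(L/s)


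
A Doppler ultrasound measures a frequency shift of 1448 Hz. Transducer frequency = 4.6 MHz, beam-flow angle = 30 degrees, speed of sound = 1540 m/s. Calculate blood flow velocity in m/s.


v = fd * c / (2 * f0 * cos(theta))
v = 1448 * 1540 / (2 * 4.6000e+06 * cos(30))
v = 0.2799 m/s


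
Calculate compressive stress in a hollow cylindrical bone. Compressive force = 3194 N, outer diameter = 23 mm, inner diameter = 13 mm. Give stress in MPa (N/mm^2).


A = pi*(r_o^2 - r_i^2)
r_o = 11.5 mm, r_i = 6.5 mm
A = 282.743 mm^2
sigma = F/A = 3194 / 282.743
sigma = 11.3 MPa


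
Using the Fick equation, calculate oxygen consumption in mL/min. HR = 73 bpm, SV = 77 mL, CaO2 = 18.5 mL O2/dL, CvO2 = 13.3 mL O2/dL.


CO = HR*SV = 73*77/1000 = 5.621 L/min
a-v O2 diff = 18.5 - 13.3 = 5.2 mL/dL
VO2 = CO * (CaO2-CvO2) * 10 dL/L
VO2 = 5.621 * 5.2 * 10
VO2 = 292.3 mL/min


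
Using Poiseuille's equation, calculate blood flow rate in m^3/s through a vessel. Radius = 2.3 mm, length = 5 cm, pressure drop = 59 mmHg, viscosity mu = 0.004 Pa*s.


Q = pi*r^4*dP / (8*mu*L)
r = 0.0023 m, L = 0.05 m
dP = 59 mmHg = 7865.998 Pa
Q = 4.3221e-04 m^3/s


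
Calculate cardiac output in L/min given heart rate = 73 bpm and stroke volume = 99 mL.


CO = HR * SV
CO = 73 * 99 / 1000
CO = 7.227 L/min


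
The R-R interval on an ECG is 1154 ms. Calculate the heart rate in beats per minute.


HR = 60 / RR_interval(s)
RR = 1154 ms = 1.154 s
HR = 60 / 1.154 = 51.99 bpm


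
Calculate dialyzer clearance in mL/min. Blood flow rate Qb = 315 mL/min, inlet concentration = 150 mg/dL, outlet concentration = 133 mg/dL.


K = Qb * (Cb_in - Cb_out) / Cb_in
K = 315 * (150 - 133) / 150
K = 35.7 mL/min


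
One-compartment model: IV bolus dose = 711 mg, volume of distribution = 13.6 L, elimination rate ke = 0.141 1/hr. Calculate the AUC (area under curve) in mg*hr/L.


C0 = Dose/Vd = 711/13.6 = 52.2794 mg/L
AUC = C0/ke = 52.2794/0.141
AUC = 370.8 mg*hr/L


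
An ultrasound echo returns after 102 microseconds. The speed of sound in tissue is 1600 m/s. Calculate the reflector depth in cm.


depth = c * t / 2
t = 102 us = 1.0200e-04 s
depth = 1600 * 1.0200e-04 / 2
depth = 0.0816 m = 8.16 cm


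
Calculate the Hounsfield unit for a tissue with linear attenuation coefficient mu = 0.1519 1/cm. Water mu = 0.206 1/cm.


HU = ((mu_tissue - mu_water) / mu_water) * 1000
HU = ((0.1519 - 0.206) / 0.206) * 1000
HU = -262.6


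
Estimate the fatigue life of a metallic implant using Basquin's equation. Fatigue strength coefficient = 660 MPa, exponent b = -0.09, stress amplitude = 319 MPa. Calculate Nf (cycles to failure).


sigma_a = sigma_f' * (2Nf)^b
2Nf = (sigma_a/sigma_f')^(1/b)
2Nf = (319/660)^(1/-0.09)
2Nf = 3223.8103
Nf = 1612


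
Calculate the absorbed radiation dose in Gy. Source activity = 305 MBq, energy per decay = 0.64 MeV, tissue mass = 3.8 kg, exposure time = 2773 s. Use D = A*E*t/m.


A = 305 MBq = 3.0500e+08 Bq
E = 0.64 MeV = 1.02528e-13 J
D = A*E*t/m = 3.0500e+08*1.02528e-13*2773/3.8
D = 0.02282 Gy


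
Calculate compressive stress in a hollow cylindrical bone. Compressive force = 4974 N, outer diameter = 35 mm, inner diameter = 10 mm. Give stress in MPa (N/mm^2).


A = pi*(r_o^2 - r_i^2)
r_o = 17.5 mm, r_i = 5 mm
A = 883.573 mm^2
sigma = F/A = 4974 / 883.573
sigma = 5.629 MPa


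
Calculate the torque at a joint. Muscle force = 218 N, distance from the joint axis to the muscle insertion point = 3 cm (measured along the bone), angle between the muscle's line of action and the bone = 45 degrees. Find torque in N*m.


Torque = F * d * sin(theta)   (moment arm = d*sin(theta))
d = 3 cm = 0.03 m
Torque = 218 * 0.03 * sin(45)
Torque = 4.624 N*m


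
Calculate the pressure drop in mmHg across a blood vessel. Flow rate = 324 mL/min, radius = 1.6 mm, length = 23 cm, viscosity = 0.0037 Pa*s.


dP = 8*mu*L*Q / (pi*r^4)
Q = 324 mL/min = 5.4e-06 m^3/s
dP = 1785.6 Pa = 1785.6 / 133.322 mmHg = 13.39 mmHg


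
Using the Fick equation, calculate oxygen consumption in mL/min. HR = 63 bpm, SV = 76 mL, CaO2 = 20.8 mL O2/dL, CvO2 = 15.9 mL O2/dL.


CO = HR*SV = 63*76/1000 = 4.788 L/min
a-v O2 diff = 20.8 - 15.9 = 4.9 mL/dL
VO2 = CO * (CaO2-CvO2) * 10 dL/L
VO2 = 4.788 * 4.9 * 10
VO2 = 234.6 mL/min


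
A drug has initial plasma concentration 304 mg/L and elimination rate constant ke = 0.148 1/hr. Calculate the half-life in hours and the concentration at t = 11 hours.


t_half = ln(2) / ke = 0.693147 / 0.148 = 4.683 hr
C(t) = C0 * exp(-ke*t) = 304 * exp(-0.148*11)
C(11) = 59.68 mg/L


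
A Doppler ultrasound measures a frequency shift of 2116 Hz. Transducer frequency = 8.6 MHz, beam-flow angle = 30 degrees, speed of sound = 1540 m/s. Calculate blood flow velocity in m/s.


v = fd * c / (2 * f0 * cos(theta))
v = 2116 * 1540 / (2 * 8.6000e+06 * cos(30))
v = 0.2188 m/s


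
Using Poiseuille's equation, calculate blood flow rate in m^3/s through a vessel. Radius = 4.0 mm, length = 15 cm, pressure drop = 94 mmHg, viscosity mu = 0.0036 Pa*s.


Q = pi*r^4*dP / (8*mu*L)
r = 0.004 m, L = 0.15 m
dP = 94 mmHg = 12532.268 Pa
Q = 0.002333 m^3/s


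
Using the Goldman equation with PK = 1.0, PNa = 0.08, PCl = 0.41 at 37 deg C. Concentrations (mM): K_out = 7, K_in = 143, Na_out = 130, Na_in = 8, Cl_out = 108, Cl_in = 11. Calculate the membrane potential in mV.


Vm = (RT/F)*ln((PK*Ko + PNa*Nao + PCl*Cli)/(PK*Ki + PNa*Nai + PCl*Clo))
Numer = 21.91, Denom = 187.92
Vm = -57.43 mV


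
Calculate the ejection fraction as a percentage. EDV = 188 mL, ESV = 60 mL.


SV = EDV - ESV = 188 - 60 = 128 mL
EF = SV/EDV * 100 = 128/188 * 100
EF = 68.09%


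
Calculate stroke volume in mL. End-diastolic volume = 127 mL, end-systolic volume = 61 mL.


SV = EDV - ESV
SV = 127 - 61
SV = 66 mL


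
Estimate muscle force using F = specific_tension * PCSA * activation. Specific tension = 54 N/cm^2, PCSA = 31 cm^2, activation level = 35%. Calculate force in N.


F = sigma * PCSA * activation
F = 54 * 31 * 0.35
F = 585.9 N


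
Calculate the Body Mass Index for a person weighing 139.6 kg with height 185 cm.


BMI = weight / height^2
height = 185 cm = 1.85 m
BMI = 139.6 / 1.85^2
BMI = 40.79 kg/m^2


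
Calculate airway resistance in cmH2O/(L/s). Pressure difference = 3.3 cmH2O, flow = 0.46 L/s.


R = dP / flow
R = 3.3 / 0.46
R = 7.174 cmH2O/(L/s)


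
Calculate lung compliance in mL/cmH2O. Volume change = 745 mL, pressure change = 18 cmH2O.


C = dV / dP
C = 745 / 18
C = 41.39 mL/cmH2O


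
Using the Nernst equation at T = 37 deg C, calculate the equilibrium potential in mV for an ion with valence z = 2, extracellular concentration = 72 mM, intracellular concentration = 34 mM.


E = (RT/(zF)) * ln(C_out/C_in)
T = 37 + 273.15 = 310.15 K
E = (8.314 * 310.15 / (2 * 96485)) * ln(72/34)
E = 10.03 mV


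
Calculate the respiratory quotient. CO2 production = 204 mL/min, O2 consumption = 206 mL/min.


RQ = VCO2 / VO2
RQ = 204 / 206
RQ = 0.9903


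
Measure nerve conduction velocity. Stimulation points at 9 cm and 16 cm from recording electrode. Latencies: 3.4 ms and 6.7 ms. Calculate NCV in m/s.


Distance = (16 - 9) / 100 = 0.07 m
dt = (6.7 - 3.4) / 1000 = 0.0033 s
NCV = dist / dt = 21.21 m/s


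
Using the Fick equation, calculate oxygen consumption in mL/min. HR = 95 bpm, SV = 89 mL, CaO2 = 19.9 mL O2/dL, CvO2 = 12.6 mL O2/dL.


CO = HR*SV = 95*89/1000 = 8.455 L/min
a-v O2 diff = 19.9 - 12.6 = 7.3 mL/dL
VO2 = CO * (CaO2-CvO2) * 10 dL/L
VO2 = 8.455 * 7.3 * 10
VO2 = 617.2 mL/min


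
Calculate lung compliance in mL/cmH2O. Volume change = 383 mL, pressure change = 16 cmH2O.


C = dV / dP
C = 383 / 16
C = 23.94 mL/cmH2O


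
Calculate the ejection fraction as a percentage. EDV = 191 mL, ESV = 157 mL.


SV = EDV - ESV = 191 - 157 = 34 mL
EF = SV/EDV * 100 = 34/191 * 100
EF = 17.8%


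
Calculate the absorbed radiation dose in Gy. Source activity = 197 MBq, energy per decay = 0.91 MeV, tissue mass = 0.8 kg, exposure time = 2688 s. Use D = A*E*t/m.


A = 197 MBq = 1.9700e+08 Bq
E = 0.91 MeV = 1.45782e-13 J
D = A*E*t/m = 1.9700e+08*1.45782e-13*2688/0.8
D = 0.0965 Gy


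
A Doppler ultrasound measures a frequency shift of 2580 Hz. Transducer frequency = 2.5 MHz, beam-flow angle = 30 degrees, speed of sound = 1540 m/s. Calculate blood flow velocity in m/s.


v = fd * c / (2 * f0 * cos(theta))
v = 2580 * 1540 / (2 * 2.5000e+06 * cos(30))
v = 0.9176 m/s


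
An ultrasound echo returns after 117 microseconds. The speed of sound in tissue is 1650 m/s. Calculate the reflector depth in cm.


depth = c * t / 2
t = 117 us = 1.1700e-04 s
depth = 1650 * 1.1700e-04 / 2
depth = 0.096525 m = 9.6525 cm


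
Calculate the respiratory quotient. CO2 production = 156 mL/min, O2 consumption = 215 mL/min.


RQ = VCO2 / VO2
RQ = 156 / 215
RQ = 0.7256


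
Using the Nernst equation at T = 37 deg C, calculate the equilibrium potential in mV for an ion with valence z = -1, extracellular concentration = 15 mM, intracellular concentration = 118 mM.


E = (RT/(zF)) * ln(C_out/C_in)
T = 37 + 273.15 = 310.15 K
E = (8.314 * 310.15 / (-1 * 96485)) * ln(15/118)
E = 55.12 mV


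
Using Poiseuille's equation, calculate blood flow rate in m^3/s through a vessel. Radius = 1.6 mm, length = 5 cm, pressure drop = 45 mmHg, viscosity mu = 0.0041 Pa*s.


Q = pi*r^4*dP / (8*mu*L)
r = 0.0016 m, L = 0.05 m
dP = 45 mmHg = 5999.49 Pa
Q = 7.5318e-05 m^3/s


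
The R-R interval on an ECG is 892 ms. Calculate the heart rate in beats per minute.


HR = 60 / RR_interval(s)
RR = 892 ms = 0.892 s
HR = 60 / 0.892 = 67.26 bpm


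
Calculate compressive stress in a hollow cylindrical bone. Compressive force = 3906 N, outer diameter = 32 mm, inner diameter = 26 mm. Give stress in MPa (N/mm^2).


A = pi*(r_o^2 - r_i^2)
r_o = 16 mm, r_i = 13 mm
A = 273.319 mm^2
sigma = F/A = 3906 / 273.319
sigma = 14.29 MPa


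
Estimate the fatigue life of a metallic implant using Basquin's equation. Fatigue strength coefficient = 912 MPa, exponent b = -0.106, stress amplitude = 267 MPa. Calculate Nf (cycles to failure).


sigma_a = sigma_f' * (2Nf)^b
2Nf = (sigma_a/sigma_f')^(1/b)
2Nf = (267/912)^(1/-0.106)
2Nf = 107860.87
Nf = 5.393e+04


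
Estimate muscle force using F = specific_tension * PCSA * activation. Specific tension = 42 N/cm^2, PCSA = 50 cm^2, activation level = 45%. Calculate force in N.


F = sigma * PCSA * activation
F = 42 * 50 * 0.45
F = 945 N


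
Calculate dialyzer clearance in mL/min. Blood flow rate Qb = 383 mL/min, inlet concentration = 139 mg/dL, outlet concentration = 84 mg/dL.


K = Qb * (Cb_in - Cb_out) / Cb_in
K = 383 * (139 - 84) / 139
K = 151.5 mL/min


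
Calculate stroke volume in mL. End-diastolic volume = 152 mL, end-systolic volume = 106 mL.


SV = EDV - ESV
SV = 152 - 106
SV = 46 mL


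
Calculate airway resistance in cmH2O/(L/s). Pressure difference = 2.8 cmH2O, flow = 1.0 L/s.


R = dP / flow
R = 2.8 / 1.0
R = 2.8 cmH2O/(L/s)


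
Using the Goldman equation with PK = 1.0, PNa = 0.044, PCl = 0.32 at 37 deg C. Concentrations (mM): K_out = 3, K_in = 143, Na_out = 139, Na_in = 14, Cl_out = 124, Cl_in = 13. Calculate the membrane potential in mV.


Vm = (RT/F)*ln((PK*Ko + PNa*Nao + PCl*Cli)/(PK*Ki + PNa*Nai + PCl*Clo))
Numer = 13.276, Denom = 183.296
Vm = -70.16 mV


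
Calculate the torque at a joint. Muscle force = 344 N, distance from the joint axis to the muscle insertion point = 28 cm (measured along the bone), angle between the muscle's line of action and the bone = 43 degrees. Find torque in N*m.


Torque = F * d * sin(theta)   (moment arm = d*sin(theta))
d = 28 cm = 0.28 m
Torque = 344 * 0.28 * sin(43)
Torque = 65.69 N*m


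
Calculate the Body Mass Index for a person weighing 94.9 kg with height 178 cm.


BMI = weight / height^2
height = 178 cm = 1.78 m
BMI = 94.9 / 1.78^2
BMI = 29.95 kg/m^2


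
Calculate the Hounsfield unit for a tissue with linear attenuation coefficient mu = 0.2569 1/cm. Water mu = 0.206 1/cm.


HU = ((mu_tissue - mu_water) / mu_water) * 1000
HU = ((0.2569 - 0.206) / 0.206) * 1000
HU = 247.1


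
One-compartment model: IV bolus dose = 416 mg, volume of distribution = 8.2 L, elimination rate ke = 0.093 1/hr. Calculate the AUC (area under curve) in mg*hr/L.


C0 = Dose/Vd = 416/8.2 = 50.7317 mg/L
AUC = C0/ke = 50.7317/0.093
AUC = 545.5 mg*hr/L


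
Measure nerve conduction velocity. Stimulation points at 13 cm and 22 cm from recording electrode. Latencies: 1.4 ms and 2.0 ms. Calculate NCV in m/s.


Distance = (22 - 13) / 100 = 0.09 m
dt = (2.0 - 1.4) / 1000 = 6.0000e-04 s
NCV = dist / dt = 150 m/s


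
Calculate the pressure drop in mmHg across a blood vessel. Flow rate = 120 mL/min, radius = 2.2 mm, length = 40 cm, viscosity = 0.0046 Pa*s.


dP = 8*mu*L*Q / (pi*r^4)
Q = 120 mL/min = 2e-06 m^3/s
dP = 400.034 Pa = 400.034 / 133.322 mmHg = 3.001 mmHg


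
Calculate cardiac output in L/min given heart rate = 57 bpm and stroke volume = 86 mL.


CO = HR * SV
CO = 57 * 86 / 1000
CO = 4.902 L/min


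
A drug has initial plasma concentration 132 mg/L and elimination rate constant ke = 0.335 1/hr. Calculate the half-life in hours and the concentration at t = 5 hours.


t_half = ln(2) / ke = 0.693147 / 0.335 = 2.069 hr
C(t) = C0 * exp(-ke*t) = 132 * exp(-0.335*5)
C(5) = 24.72 mg/L


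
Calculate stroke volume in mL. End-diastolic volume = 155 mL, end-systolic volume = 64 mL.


SV = EDV - ESV
SV = 155 - 64
SV = 91 mL


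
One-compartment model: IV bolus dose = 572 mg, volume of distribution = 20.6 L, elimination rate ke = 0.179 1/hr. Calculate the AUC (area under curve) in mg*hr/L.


C0 = Dose/Vd = 572/20.6 = 27.767 mg/L
AUC = C0/ke = 27.767/0.179
AUC = 155.1 mg*hr/L


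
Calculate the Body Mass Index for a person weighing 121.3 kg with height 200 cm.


BMI = weight / height^2
height = 200 cm = 2 m
BMI = 121.3 / 2^2
BMI = 30.32 kg/m^2


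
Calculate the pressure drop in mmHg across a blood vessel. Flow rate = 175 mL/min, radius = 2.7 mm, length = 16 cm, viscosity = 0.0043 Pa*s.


dP = 8*mu*L*Q / (pi*r^4)
Q = 175 mL/min = 2.91667e-06 m^3/s
dP = 96.1525 Pa = 96.1525 / 133.322 mmHg = 0.7212 mmHg


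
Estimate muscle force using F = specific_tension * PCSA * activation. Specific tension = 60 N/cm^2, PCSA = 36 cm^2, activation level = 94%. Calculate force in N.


F = sigma * PCSA * activation
F = 60 * 36 * 0.94
F = 2030 N


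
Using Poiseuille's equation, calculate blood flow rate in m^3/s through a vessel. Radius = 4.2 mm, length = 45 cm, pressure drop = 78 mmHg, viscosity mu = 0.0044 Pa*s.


Q = pi*r^4*dP / (8*mu*L)
r = 0.0042 m, L = 0.45 m
dP = 78 mmHg = 10399.116 Pa
Q = 6.4178e-04 m^3/s


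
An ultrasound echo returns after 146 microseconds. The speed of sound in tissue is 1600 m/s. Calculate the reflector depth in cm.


depth = c * t / 2
t = 146 us = 1.4600e-04 s
depth = 1600 * 1.4600e-04 / 2
depth = 0.1168 m = 11.68 cm


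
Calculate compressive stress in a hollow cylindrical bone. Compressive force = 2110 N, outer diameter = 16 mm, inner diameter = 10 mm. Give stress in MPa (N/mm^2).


A = pi*(r_o^2 - r_i^2)
r_o = 8 mm, r_i = 5 mm
A = 122.522 mm^2
sigma = F/A = 2110 / 122.522
sigma = 17.22 MPa


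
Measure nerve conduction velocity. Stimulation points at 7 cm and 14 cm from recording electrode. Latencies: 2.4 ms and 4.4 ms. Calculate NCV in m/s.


Distance = (14 - 7) / 100 = 0.07 m
dt = (4.4 - 2.4) / 1000 = 0.002 s
NCV = dist / dt = 35 m/s


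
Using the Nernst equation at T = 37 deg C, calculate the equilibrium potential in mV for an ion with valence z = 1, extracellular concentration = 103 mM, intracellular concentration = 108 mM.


E = (RT/(zF)) * ln(C_out/C_in)
T = 37 + 273.15 = 310.15 K
E = (8.314 * 310.15 / (1 * 96485)) * ln(103/108)
E = -1.267 mV


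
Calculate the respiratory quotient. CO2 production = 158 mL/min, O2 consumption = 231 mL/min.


RQ = VCO2 / VO2
RQ = 158 / 231
RQ = 0.684


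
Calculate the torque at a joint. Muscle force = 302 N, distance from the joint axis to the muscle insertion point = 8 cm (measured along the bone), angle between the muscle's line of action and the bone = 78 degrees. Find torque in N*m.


Torque = F * d * sin(theta)   (moment arm = d*sin(theta))
d = 8 cm = 0.08 m
Torque = 302 * 0.08 * sin(78)
Torque = 23.63 N*m


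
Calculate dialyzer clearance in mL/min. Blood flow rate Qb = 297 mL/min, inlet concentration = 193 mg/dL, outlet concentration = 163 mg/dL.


K = Qb * (Cb_in - Cb_out) / Cb_in
K = 297 * (193 - 163) / 193
K = 46.17 mL/min


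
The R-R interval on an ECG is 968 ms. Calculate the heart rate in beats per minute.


HR = 60 / RR_interval(s)
RR = 968 ms = 0.968 s
HR = 60 / 0.968 = 61.98 bpm


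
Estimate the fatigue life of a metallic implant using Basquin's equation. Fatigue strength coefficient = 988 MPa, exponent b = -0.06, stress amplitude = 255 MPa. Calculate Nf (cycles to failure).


sigma_a = sigma_f' * (2Nf)^b
2Nf = (sigma_a/sigma_f')^(1/b)
2Nf = (255/988)^(1/-0.06)
2Nf = 6.3622794e+09
Nf = 3.1811e+09


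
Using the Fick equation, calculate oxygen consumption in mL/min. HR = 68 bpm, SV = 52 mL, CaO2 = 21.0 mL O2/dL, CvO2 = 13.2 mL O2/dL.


CO = HR*SV = 68*52/1000 = 3.536 L/min
a-v O2 diff = 21.0 - 13.2 = 7.8 mL/dL
VO2 = CO * (CaO2-CvO2) * 10 dL/L
VO2 = 3.536 * 7.8 * 10
VO2 = 275.8 mL/min


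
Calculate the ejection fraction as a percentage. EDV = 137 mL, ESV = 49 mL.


SV = EDV - ESV = 137 - 49 = 88 mL
EF = SV/EDV * 100 = 88/137 * 100
EF = 64.23%


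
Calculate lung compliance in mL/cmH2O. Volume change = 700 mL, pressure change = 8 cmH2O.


C = dV / dP
C = 700 / 8
C = 87.5 mL/cmH2O


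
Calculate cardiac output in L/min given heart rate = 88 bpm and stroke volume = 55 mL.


CO = HR * SV
CO = 88 * 55 / 1000
CO = 4.84 L/min


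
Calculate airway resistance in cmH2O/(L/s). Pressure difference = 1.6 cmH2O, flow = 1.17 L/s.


R = dP / flow
R = 1.6 / 1.17
R = 1.368 cmH2O/(L/s)


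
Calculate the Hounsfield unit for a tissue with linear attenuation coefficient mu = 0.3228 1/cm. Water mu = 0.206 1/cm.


HU = ((mu_tissue - mu_water) / mu_water) * 1000
HU = ((0.3228 - 0.206) / 0.206) * 1000
HU = 567


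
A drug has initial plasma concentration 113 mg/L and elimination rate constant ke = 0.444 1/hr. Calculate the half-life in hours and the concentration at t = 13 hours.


t_half = ln(2) / ke = 0.693147 / 0.444 = 1.561 hr
C(t) = C0 * exp(-ke*t) = 113 * exp(-0.444*13)
C(13) = 0.3518 mg/L


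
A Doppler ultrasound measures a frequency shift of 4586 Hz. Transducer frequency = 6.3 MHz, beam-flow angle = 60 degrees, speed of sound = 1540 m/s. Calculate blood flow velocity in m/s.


v = fd * c / (2 * f0 * cos(theta))
v = 4586 * 1540 / (2 * 6.3000e+06 * cos(60))
v = 1.121 m/s


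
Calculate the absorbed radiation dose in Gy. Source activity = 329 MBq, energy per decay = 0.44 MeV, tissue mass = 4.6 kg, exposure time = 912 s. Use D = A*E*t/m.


A = 329 MBq = 3.2900e+08 Bq
E = 0.44 MeV = 7.0488e-14 J
D = A*E*t/m = 3.2900e+08*7.0488e-14*912/4.6
D = 0.004598 Gy


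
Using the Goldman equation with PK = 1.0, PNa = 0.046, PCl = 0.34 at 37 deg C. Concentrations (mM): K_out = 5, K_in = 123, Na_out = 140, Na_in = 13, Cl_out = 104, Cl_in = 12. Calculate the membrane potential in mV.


Vm = (RT/F)*ln((PK*Ko + PNa*Nao + PCl*Cli)/(PK*Ki + PNa*Nai + PCl*Clo))
Numer = 15.52, Denom = 158.958
Vm = -62.18 mV


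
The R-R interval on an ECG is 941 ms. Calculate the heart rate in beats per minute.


HR = 60 / RR_interval(s)
RR = 941 ms = 0.941 s
HR = 60 / 0.941 = 63.76 bpm


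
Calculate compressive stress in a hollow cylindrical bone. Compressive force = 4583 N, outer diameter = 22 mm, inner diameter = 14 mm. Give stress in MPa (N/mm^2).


A = pi*(r_o^2 - r_i^2)
r_o = 11 mm, r_i = 7 mm
A = 226.195 mm^2
sigma = F/A = 4583 / 226.195
sigma = 20.26 MPa


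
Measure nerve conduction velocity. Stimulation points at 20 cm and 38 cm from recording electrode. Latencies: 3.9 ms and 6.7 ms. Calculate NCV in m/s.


Distance = (38 - 20) / 100 = 0.18 m
dt = (6.7 - 3.9) / 1000 = 0.0028 s
NCV = dist / dt = 64.29 m/s


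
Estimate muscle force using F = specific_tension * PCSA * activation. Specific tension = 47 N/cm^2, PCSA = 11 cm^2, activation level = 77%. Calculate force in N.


F = sigma * PCSA * activation
F = 47 * 11 * 0.77
F = 398.1 N


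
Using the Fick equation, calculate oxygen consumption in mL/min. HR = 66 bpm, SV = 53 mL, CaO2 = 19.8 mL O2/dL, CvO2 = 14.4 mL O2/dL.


CO = HR*SV = 66*53/1000 = 3.498 L/min
a-v O2 diff = 19.8 - 14.4 = 5.4 mL/dL
VO2 = CO * (CaO2-CvO2) * 10 dL/L
VO2 = 3.498 * 5.4 * 10
VO2 = 188.9 mL/min


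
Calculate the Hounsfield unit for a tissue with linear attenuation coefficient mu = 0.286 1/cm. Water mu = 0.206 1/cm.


HU = ((mu_tissue - mu_water) / mu_water) * 1000
HU = ((0.286 - 0.206) / 0.206) * 1000
HU = 388.3


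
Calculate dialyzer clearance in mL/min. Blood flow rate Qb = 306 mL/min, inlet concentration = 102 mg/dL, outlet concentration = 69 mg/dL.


K = Qb * (Cb_in - Cb_out) / Cb_in
K = 306 * (102 - 69) / 102
K = 99 mL/min


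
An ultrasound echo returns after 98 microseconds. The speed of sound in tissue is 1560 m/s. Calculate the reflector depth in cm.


depth = c * t / 2
t = 98 us = 9.8000e-05 s
depth = 1560 * 9.8000e-05 / 2
depth = 0.07644 m = 7.644 cm


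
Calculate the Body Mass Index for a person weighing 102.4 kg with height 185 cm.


BMI = weight / height^2
height = 185 cm = 1.85 m
BMI = 102.4 / 1.85^2
BMI = 29.92 kg/m^2


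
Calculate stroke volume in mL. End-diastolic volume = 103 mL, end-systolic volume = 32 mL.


SV = EDV - ESV
SV = 103 - 32
SV = 71 mL


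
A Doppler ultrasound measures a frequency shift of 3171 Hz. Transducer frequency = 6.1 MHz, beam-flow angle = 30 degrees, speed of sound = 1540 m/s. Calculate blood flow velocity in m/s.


v = fd * c / (2 * f0 * cos(theta))
v = 3171 * 1540 / (2 * 6.1000e+06 * cos(30))
v = 0.4622 m/s


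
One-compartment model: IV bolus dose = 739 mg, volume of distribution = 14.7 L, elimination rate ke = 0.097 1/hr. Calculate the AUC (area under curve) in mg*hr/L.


C0 = Dose/Vd = 739/14.7 = 50.2721 mg/L
AUC = C0/ke = 50.2721/0.097
AUC = 518.3 mg*hr/L


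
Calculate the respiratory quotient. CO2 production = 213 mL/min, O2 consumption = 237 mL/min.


RQ = VCO2 / VO2
RQ = 213 / 237
RQ = 0.8987


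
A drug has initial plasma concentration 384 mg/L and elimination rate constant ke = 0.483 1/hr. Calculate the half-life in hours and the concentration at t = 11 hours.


t_half = ln(2) / ke = 0.693147 / 0.483 = 1.435 hr
C(t) = C0 * exp(-ke*t) = 384 * exp(-0.483*11)
C(11) = 1.892 mg/L


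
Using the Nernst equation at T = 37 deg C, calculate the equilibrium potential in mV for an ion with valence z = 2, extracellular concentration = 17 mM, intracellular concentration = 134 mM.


E = (RT/(zF)) * ln(C_out/C_in)
T = 37 + 273.15 = 310.15 K
E = (8.314 * 310.15 / (2 * 96485)) * ln(17/134)
E = -27.59 mV


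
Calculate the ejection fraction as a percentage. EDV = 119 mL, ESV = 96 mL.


SV = EDV - ESV = 119 - 96 = 23 mL
EF = SV/EDV * 100 = 23/119 * 100
EF = 19.33%
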